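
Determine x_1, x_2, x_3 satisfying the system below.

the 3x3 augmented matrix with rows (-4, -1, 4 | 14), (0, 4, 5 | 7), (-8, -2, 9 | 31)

Forward elimination on [A|b]:
R3 <- R3 - (2)*R1:  [ 0  0  1  3 ]
Row echelon form:
[ -4  -1  4  |  14 ]
[  0   4  5  |   7 ]
[  0   0  1  |   3 ]
Back-substitution:
x_3 = (3) / 1 = 3
x_2 = (7 - (5)*(3)) / 4 = -2
x_1 = (14 - (-1)*(-2) - (4)*(3)) / -4 = 0

(0, -2, 3)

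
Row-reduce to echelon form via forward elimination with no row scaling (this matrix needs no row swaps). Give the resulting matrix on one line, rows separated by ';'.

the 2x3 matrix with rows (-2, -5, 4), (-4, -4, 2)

Forward elimination:
R2 <- R2 - (2)*R1:  [  0   6  -6 ]
Row echelon form:
[ -2  -5   4 ]
[  0   6  -6 ]

REF = [-2 -5 4; 0 6 -6]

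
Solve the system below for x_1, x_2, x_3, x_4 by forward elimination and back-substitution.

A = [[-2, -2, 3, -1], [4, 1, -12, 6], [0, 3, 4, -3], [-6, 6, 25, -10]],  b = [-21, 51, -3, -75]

(3, 3, -3, 0)

Forward elimination on [A|b]:
R2 <- R2 - (-2)*R1:  [  0  -3  -6   4   9 ]
R4 <- R4 - (3)*R1:  [   0   12   16   -7  -12 ]
R3 <- R3 - (-1)*R2:  [  0   0  -2   1   6 ]
R4 <- R4 - (-4)*R2:  [  0   0  -8   9  24 ]
R4 <- R4 - (4)*R3:  [ 0  0  0  5  0 ]
Row echelon form:
[ -2  -2   3  -1  |  -21 ]
[  0  -3  -6   4  |    9 ]
[  0   0  -2   1  |    6 ]
[  0   0   0   5  |    0 ]
Back-substitution:
x_4 = (0) / 5 = 0
x_3 = (6 - (1)*(0)) / -2 = -3
x_2 = (9 - (-6)*(-3) - (4)*(0)) / -3 = 3
x_1 = (-21 - (-2)*(3) - (3)*(-3) - (-1)*(0)) / -2 = 3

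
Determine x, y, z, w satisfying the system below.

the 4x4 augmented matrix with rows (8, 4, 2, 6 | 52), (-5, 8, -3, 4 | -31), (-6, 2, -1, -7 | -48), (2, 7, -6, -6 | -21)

(5, -1, 2, 2)

Forward elimination on [A|b]:
R2 <- R2 - (-5/8)*R1:  [    0  21/2  -7/4  31/4   3/2 ]
R3 <- R3 - (-3/4)*R1:  [    0     5   1/2  -5/2    -9 ]
R4 <- R4 - (1/4)*R1:  [     0      6  -13/2  -15/2    -34 ]
R3 <- R3 - (10/21)*R2:  [       0        0      4/3  -130/21    -68/7 ]
R4 <- R4 - (4/7)*R2:  [       0        0    -11/2  -167/14   -244/7 ]
R4 <- R4 - (-33/8)*R3:  [        0         0         0  -1049/28  -1049/14 ]
Row echelon form:
[ 8     4     2         6  |        52 ]
[ 0  21/2  -7/4      31/4  |       3/2 ]
[ 0     0   4/3   -130/21  |     -68/7 ]
[ 0     0     0  -1049/28  |  -1049/14 ]
Back-substitution:
w = (-1049/14) / (-1049/28) = 2
z = (-68/7 - (-130/21)*(2)) / (4/3) = 2
y = (3/2 - (-7/4)*(2) - (31/4)*(2)) / (21/2) = -1
x = (52 - (4)*(-1) - (2)*(2) - (6)*(2)) / 8 = 5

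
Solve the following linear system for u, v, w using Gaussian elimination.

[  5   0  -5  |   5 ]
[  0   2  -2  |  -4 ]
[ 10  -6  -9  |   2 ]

(5, 2, 4)

Forward elimination on [A|b]:
R3 <- R3 - (2)*R1:  [  0  -6   1  -8 ]
R3 <- R3 - (-3)*R2:  [   0    0   -5  -20 ]
Row echelon form:
[ 5  0  -5  |    5 ]
[ 0  2  -2  |   -4 ]
[ 0  0  -5  |  -20 ]
Back-substitution:
w = (-20) / -5 = 4
v = (-4 - (-2)*(4)) / 2 = 2
u = (5 - (-5)*(4)) / 5 = 5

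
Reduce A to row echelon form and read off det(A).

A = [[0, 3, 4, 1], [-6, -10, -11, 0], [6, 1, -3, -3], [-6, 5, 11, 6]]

Forward elimination:
R1 <-> R2   (pivot in column 1 was zero)
[ -6  -10  -11   0 ]
[  0    3    4   1 ]
[  6    1   -3  -3 ]
[ -6    5   11   6 ]
R3 <- R3 - (-1)*R1:  [   0   -9  -14   -3 ]
R4 <- R4 - (1)*R1:  [  0  15  22   6 ]
R3 <- R3 - (-3)*R2:  [  0   0  -2   0 ]
R4 <- R4 - (5)*R2:  [ 0  0  2  1 ]
R4 <- R4 - (-1)*R3:  [ 0  0  0  1 ]
Upper-triangular form:
[ -6  -10  -11  0 ]
[  0    3    4  1 ]
[  0    0   -2  0 ]
[  0    0    0  1 ]
det(A) = (-1)^1 * (-6) * (3) * (-2) * (1) = -36  (1 row swap -> sign -1)

det(A) = -36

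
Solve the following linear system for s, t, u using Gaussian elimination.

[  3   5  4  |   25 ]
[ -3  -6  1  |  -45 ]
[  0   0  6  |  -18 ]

(4, 5, -3)

Forward elimination on [A|b]:
R2 <- R2 - (-1)*R1:  [   0   -1    5  -20 ]
Row echelon form:
[ 3   5  4  |   25 ]
[ 0  -1  5  |  -20 ]
[ 0   0  6  |  -18 ]
Back-substitution:
u = (-18) / 6 = -3
t = (-20 - (5)*(-3)) / -1 = 5
s = (25 - (5)*(5) - (4)*(-3)) / 3 = 4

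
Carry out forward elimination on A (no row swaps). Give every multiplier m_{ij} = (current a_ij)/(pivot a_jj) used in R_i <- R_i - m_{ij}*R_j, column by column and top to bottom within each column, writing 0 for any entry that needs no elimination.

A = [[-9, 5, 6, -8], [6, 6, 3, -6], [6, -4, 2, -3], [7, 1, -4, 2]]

multipliers: -2/3, -2/3, -7/9, -1/14, 11/21, -6/13

Forward elimination:
R2 <- R2 - (-2/3)*R1:  [     0   28/3      7  -34/3 ]
R3 <- R3 - (-2/3)*R1:  [     0   -2/3      6  -25/3 ]
R4 <- R4 - (-7/9)*R1:  [     0   44/9    2/3  -38/9 ]
R3 <- R3 - (-1/14)*R2:  [     0      0   13/2  -64/7 ]
R4 <- R4 - (11/21)*R2:  [    0     0    -3  12/7 ]
R4 <- R4 - (-6/13)*R3:  [       0        0        0  -228/91 ]
Multipliers (in order of application): m_{21} = -2/3, m_{31} = -2/3, m_{41} = -7/9, m_{32} = -1/14, m_{42} = 11/21, m_{43} = -6/13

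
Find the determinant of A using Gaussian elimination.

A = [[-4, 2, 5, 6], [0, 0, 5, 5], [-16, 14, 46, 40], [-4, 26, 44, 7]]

det(A) = 240

Forward elimination:
R3 <- R3 - (4)*R1:  [  0   6  26  16 ]
R4 <- R4 - (1)*R1:  [  0  24  39   1 ]
R2 <-> R3   (pivot in column 2 was zero)
[ -4   2   5   6 ]
[  0   6  26  16 ]
[  0   0   5   5 ]
[  0  24  39   1 ]
R4 <- R4 - (4)*R2:  [   0    0  -65  -63 ]
R4 <- R4 - (-13)*R3:  [ 0  0  0  2 ]
Upper-triangular form:
[ -4  2   5   6 ]
[  0  6  26  16 ]
[  0  0   5   5 ]
[  0  0   0   2 ]
det(A) = (-1)^1 * (-4) * (6) * (5) * (2) = 240  (1 row swap -> sign -1)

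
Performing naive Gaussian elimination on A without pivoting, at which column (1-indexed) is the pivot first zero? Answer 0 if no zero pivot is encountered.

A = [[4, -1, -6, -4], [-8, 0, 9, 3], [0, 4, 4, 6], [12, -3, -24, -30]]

first zero-pivot column = 0

Naive forward elimination:
R2 <- R2 - (-2)*R1:  [  0  -2  -3  -5 ]
R4 <- R4 - (3)*R1:  [   0    0   -6  -18 ]
R3 <- R3 - (-2)*R2:  [  0   0  -2  -4 ]
R4 <- R4 - (3)*R3:  [  0   0   0  -6 ]
All pivots nonzero; naive elimination completes without hitting a zero pivot.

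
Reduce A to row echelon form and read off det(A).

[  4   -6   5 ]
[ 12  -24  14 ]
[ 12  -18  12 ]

det(A) = 72

Forward elimination:
R2 <- R2 - (3)*R1:  [  0  -6  -1 ]
R3 <- R3 - (3)*R1:  [  0   0  -3 ]
Upper-triangular form:
[ 4  -6   5 ]
[ 0  -6  -1 ]
[ 0   0  -3 ]
det(A) = (-1)^0 * (4) * (-6) * (-3) = 72  (0 row swaps -> sign +1)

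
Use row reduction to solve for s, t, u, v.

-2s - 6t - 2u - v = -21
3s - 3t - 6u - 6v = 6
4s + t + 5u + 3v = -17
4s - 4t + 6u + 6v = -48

Forward elimination on [A|b]:
R2 <- R2 - (-3/2)*R1:  [     0    -12     -9  -15/2  -51/2 ]
R3 <- R3 - (-2)*R1:  [   0  -11    1    1  -59 ]
R4 <- R4 - (-2)*R1:  [   0  -16    2    4  -90 ]
R3 <- R3 - (11/12)*R2:  [      0       0    37/4    63/8  -285/8 ]
R4 <- R4 - (4/3)*R2:  [   0    0   14   14  -56 ]
R4 <- R4 - (56/37)*R3:  [      0       0       0   77/37  -77/37 ]
Row echelon form:
[ -2   -6    -2     -1  |     -21 ]
[  0  -12    -9  -15/2  |   -51/2 ]
[  0    0  37/4   63/8  |  -285/8 ]
[  0    0     0  77/37  |  -77/37 ]
Back-substitution:
v = (-77/37) / (77/37) = -1
u = (-285/8 - (63/8)*(-1)) / (37/4) = -3
t = (-51/2 - (-9)*(-3) - (-15/2)*(-1)) / -12 = 5
s = (-21 - (-6)*(5) - (-2)*(-3) - (-1)*(-1)) / -2 = -1

(-1, 5, -3, -1)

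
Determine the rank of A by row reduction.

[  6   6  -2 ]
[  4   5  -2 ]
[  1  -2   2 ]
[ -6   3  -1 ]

rank(A) = 3

Row reduction:
R2 <- R2 - (2/3)*R1:  [    0     1  -2/3 ]
R3 <- R3 - (1/6)*R1:  [   0   -3  7/3 ]
R4 <- R4 - (-1)*R1:  [  0   9  -3 ]
R3 <- R3 - (-3)*R2:  [   0    0  1/3 ]
R4 <- R4 - (9)*R2:  [ 0  0  3 ]
R4 <- R4 - (9)*R3:  [ 0  0  0 ]
Row echelon form:
[ 6  6    -2 ]
[ 0  1  -2/3 ]
[ 0  0   1/3 ]
[ 0  0     0 ]
Nonzero rows / pivot columns: 3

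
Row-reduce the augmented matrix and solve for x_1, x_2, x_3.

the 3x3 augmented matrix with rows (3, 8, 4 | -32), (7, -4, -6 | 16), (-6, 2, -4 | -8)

(0, -4, 0)

Forward elimination on [A|b]:
R2 <- R2 - (7/3)*R1:  [     0  -68/3  -46/3  272/3 ]
R3 <- R3 - (-2)*R1:  [   0   18    4  -72 ]
R3 <- R3 - (-27/34)*R2:  [       0        0  -139/17        0 ]
Row echelon form:
[ 3      8        4  |    -32 ]
[ 0  -68/3    -46/3  |  272/3 ]
[ 0      0  -139/17  |      0 ]
Back-substitution:
x_3 = (0) / (-139/17) = 0
x_2 = (272/3 - (-46/3)*(0)) / (-68/3) = -4
x_1 = (-32 - (8)*(-4) - (4)*(0)) / 3 = 0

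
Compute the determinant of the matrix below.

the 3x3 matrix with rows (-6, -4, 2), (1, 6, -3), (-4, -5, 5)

det(A) = -80

Forward elimination:
R2 <- R2 - (-1/6)*R1:  [    0  16/3  -8/3 ]
R3 <- R3 - (2/3)*R1:  [    0  -7/3  11/3 ]
R3 <- R3 - (-7/16)*R2:  [   0    0  5/2 ]
Upper-triangular form:
[ -6    -4     2 ]
[  0  16/3  -8/3 ]
[  0     0   5/2 ]
det(A) = (-1)^0 * (-6) * (16/3) * (5/2) = -80  (0 row swaps -> sign +1)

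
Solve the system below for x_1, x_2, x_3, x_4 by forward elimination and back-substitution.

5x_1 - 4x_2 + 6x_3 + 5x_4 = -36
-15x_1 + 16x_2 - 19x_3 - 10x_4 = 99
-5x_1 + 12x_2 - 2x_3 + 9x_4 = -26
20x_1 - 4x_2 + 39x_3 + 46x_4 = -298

(5, 3, -4, -5)

Forward elimination on [A|b]:
R2 <- R2 - (-3)*R1:  [  0   4  -1   5  -9 ]
R3 <- R3 - (-1)*R1:  [   0    8    4   14  -62 ]
R4 <- R4 - (4)*R1:  [    0    12    15    26  -154 ]
R3 <- R3 - (2)*R2:  [   0    0    6    4  -44 ]
R4 <- R4 - (3)*R2:  [    0     0    18    11  -127 ]
R4 <- R4 - (3)*R3:  [  0   0   0  -1   5 ]
Row echelon form:
[ 5  -4   6   5  |  -36 ]
[ 0   4  -1   5  |   -9 ]
[ 0   0   6   4  |  -44 ]
[ 0   0   0  -1  |    5 ]
Back-substitution:
x_4 = (5) / -1 = -5
x_3 = (-44 - (4)*(-5)) / 6 = -4
x_2 = (-9 - (-1)*(-4) - (5)*(-5)) / 4 = 3
x_1 = (-36 - (-4)*(3) - (6)*(-4) - (5)*(-5)) / 5 = 5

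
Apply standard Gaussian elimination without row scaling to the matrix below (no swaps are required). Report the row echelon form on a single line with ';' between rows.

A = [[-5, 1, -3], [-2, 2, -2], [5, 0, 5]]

Forward elimination:
R2 <- R2 - (2/5)*R1:  [    0   8/5  -4/5 ]
R3 <- R3 - (-1)*R1:  [ 0  1  2 ]
R3 <- R3 - (5/8)*R2:  [   0    0  5/2 ]
Row echelon form:
[ -5    1    -3 ]
[  0  8/5  -4/5 ]
[  0    0   5/2 ]

REF = [-5 1 -3; 0 8/5 -4/5; 0 0 5/2]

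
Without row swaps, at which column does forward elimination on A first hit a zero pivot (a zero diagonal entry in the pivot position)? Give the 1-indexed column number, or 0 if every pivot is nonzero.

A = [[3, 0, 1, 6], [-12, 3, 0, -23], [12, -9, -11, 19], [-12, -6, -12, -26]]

Naive forward elimination:
R2 <- R2 - (-4)*R1:  [ 0  3  4  1 ]
R3 <- R3 - (4)*R1:  [   0   -9  -15   -5 ]
R4 <- R4 - (-4)*R1:  [  0  -6  -8  -2 ]
R3 <- R3 - (-3)*R2:  [  0   0  -3  -2 ]
R4 <- R4 - (-2)*R2:  [ 0  0  0  0 ]
Matrix at this point:
[ 3  0   1   6 ]
[ 0  3   4   1 ]
[ 0  0  -3  -2 ]
[ 0  0   0   0 ]
Pivot entry (4,4) in the last row is zero and there are no rows below to swap with -> zero pivot in column 4 (A is singular).

first zero-pivot column = 4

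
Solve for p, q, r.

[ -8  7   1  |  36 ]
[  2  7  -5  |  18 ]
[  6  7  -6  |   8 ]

(-3, 2, -2)

Forward elimination on [A|b]:
R2 <- R2 - (-1/4)*R1:  [     0   35/4  -19/4     27 ]
R3 <- R3 - (-3/4)*R1:  [     0   49/4  -21/4     35 ]
R3 <- R3 - (7/5)*R2:  [     0      0    7/5  -14/5 ]
Row echelon form:
[ -8     7      1  |     36 ]
[  0  35/4  -19/4  |     27 ]
[  0     0    7/5  |  -14/5 ]
Back-substitution:
r = (-14/5) / (7/5) = -2
q = (27 - (-19/4)*(-2)) / (35/4) = 2
p = (36 - (7)*(2) - (1)*(-2)) / -8 = -3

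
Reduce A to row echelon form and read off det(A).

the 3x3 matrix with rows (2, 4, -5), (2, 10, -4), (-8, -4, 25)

det(A) = 36

Forward elimination:
R2 <- R2 - (1)*R1:  [ 0  6  1 ]
R3 <- R3 - (-4)*R1:  [  0  12   5 ]
R3 <- R3 - (2)*R2:  [ 0  0  3 ]
Upper-triangular form:
[ 2  4  -5 ]
[ 0  6   1 ]
[ 0  0   3 ]
det(A) = (-1)^0 * (2) * (6) * (3) = 36  (0 row swaps -> sign +1)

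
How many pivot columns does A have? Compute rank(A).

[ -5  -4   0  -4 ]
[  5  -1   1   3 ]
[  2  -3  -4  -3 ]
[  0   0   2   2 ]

rank(A) = 4

Row reduction:
R2 <- R2 - (-1)*R1:  [  0  -5   1  -1 ]
R3 <- R3 - (-2/5)*R1:  [     0  -23/5     -4  -23/5 ]
R3 <- R3 - (23/25)*R2:  [       0        0  -123/25   -92/25 ]
R4 <- R4 - (-50/123)*R3:  [      0       0       0  62/123 ]
Row echelon form:
[ -5  -4        0      -4 ]
[  0  -5        1      -1 ]
[  0   0  -123/25  -92/25 ]
[  0   0        0  62/123 ]
Nonzero rows / pivot columns: 4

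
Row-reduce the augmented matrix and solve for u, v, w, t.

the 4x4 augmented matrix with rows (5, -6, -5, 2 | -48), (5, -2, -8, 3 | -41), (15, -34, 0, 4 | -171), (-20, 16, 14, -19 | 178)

(1, 5, 3, -4)

Forward elimination on [A|b]:
R2 <- R2 - (1)*R1:  [  0   4  -3   1   7 ]
R3 <- R3 - (3)*R1:  [   0  -16   15   -2  -27 ]
R4 <- R4 - (-4)*R1:  [   0   -8   -6  -11  -14 ]
R3 <- R3 - (-4)*R2:  [ 0  0  3  2  1 ]
R4 <- R4 - (-2)*R2:  [   0    0  -12   -9    0 ]
R4 <- R4 - (-4)*R3:  [  0   0   0  -1   4 ]
Row echelon form:
[ 5  -6  -5   2  |  -48 ]
[ 0   4  -3   1  |    7 ]
[ 0   0   3   2  |    1 ]
[ 0   0   0  -1  |    4 ]
Back-substitution:
t = (4) / -1 = -4
w = (1 - (2)*(-4)) / 3 = 3
v = (7 - (-3)*(3) - (1)*(-4)) / 4 = 5
u = (-48 - (-6)*(5) - (-5)*(3) - (2)*(-4)) / 5 = 1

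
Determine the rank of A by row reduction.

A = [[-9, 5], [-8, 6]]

Row reduction:
R2 <- R2 - (8/9)*R1:  [    0  14/9 ]
Row echelon form:
[ -9     5 ]
[  0  14/9 ]
Nonzero rows / pivot columns: 2

rank(A) = 2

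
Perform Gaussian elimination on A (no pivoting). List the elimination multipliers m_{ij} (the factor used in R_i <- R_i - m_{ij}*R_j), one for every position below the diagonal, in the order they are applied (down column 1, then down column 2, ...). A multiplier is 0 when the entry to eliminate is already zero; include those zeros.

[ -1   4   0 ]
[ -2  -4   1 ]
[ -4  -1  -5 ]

multipliers: 2, 4, 17/12

Forward elimination:
R2 <- R2 - (2)*R1:  [   0  -12    1 ]
R3 <- R3 - (4)*R1:  [   0  -17   -5 ]
R3 <- R3 - (17/12)*R2:  [      0       0  -77/12 ]
Multipliers (in order of application): m_{21} = 2, m_{31} = 4, m_{32} = 17/12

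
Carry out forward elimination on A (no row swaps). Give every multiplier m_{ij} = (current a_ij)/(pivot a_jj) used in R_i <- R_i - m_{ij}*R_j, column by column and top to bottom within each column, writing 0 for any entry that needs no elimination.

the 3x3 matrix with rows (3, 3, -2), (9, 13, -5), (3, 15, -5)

multipliers: 3, 1, 3

Forward elimination:
R2 <- R2 - (3)*R1:  [ 0  4  1 ]
R3 <- R3 - (1)*R1:  [  0  12  -3 ]
R3 <- R3 - (3)*R2:  [  0   0  -6 ]
Multipliers (in order of application): m_{21} = 3, m_{31} = 1, m_{32} = 3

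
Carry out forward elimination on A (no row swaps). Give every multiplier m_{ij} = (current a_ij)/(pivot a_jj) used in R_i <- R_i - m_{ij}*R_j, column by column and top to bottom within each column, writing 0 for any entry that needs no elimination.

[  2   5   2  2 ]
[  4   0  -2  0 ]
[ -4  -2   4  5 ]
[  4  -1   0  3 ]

Forward elimination:
R2 <- R2 - (2)*R1:  [   0  -10   -6   -4 ]
R3 <- R3 - (-2)*R1:  [ 0  8  8  9 ]
R4 <- R4 - (2)*R1:  [   0  -11   -4   -1 ]
R3 <- R3 - (-4/5)*R2:  [    0     0  16/5  29/5 ]
R4 <- R4 - (11/10)*R2:  [    0     0  13/5  17/5 ]
R4 <- R4 - (13/16)*R3:  [      0       0       0  -21/16 ]
Multipliers (in order of application): m_{21} = 2, m_{31} = -2, m_{41} = 2, m_{32} = -4/5, m_{42} = 11/10, m_{43} = 13/16

multipliers: 2, -2, 2, -4/5, 11/10, 13/16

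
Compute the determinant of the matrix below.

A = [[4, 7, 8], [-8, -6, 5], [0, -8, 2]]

Forward elimination:
R2 <- R2 - (-2)*R1:  [  0   8  21 ]
R3 <- R3 - (-1)*R2:  [  0   0  23 ]
Upper-triangular form:
[ 4  7   8 ]
[ 0  8  21 ]
[ 0  0  23 ]
det(A) = (-1)^0 * (4) * (8) * (23) = 736  (0 row swaps -> sign +1)

det(A) = 736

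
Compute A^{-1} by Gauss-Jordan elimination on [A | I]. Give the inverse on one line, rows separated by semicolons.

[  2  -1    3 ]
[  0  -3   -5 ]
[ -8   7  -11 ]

Gauss-Jordan on [A | I]:
R1 <- (1/2)*R1:  [    1  -1/2   3/2  |   1/2     0     0 ]
R3 <- R3 - (-8)*R1:  [ 0  3  1  |  4  0  1 ]
R2 <- (1/-3)*R2:  [    0     1   5/3  |     0  -1/3     0 ]
R1 <- R1 - (-1/2)*R2:  [    1     0   7/3  |   1/2  -1/6     0 ]
R3 <- R3 - (3)*R2:  [  0   0  -4  |   4   1   1 ]
R3 <- (1/-4)*R3:  [    0     0     1  |    -1  -1/4  -1/4 ]
R1 <- R1 - (7/3)*R3:  [    1     0     0  |  17/6  5/12  7/12 ]
R2 <- R2 - (5/3)*R3:  [    0     1     0  |   5/3  1/12  5/12 ]
Right block of [I | A^{-1}] is the inverse:
[ 17/6  5/12  7/12 ]
[  5/3  1/12  5/12 ]
[   -1  -1/4  -1/4 ]

inverse = [17/6 5/12 7/12; 5/3 1/12 5/12; -1 -1/4 -1/4]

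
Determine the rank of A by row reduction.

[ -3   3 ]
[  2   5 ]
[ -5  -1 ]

Row reduction:
R2 <- R2 - (-2/3)*R1:  [ 0  7 ]
R3 <- R3 - (5/3)*R1:  [  0  -6 ]
R3 <- R3 - (-6/7)*R2:  [ 0  0 ]
Row echelon form:
[ -3  3 ]
[  0  7 ]
[  0  0 ]
Nonzero rows / pivot columns: 2

rank(A) = 2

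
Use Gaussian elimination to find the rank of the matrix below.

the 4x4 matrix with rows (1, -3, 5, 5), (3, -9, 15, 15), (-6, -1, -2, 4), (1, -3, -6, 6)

Row reduction:
R2 <- R2 - (3)*R1:  [ 0  0  0  0 ]
R3 <- R3 - (-6)*R1:  [   0  -19   28   34 ]
R4 <- R4 - (1)*R1:  [   0    0  -11    1 ]
R2 <-> R3   (pivot in column 2 was zero)
[ 1   -3    5   5 ]
[ 0  -19   28  34 ]
[ 0    0    0   0 ]
[ 0    0  -11   1 ]
R3 <-> R4   (pivot in column 3 was zero)
[ 1   -3    5   5 ]
[ 0  -19   28  34 ]
[ 0    0  -11   1 ]
[ 0    0    0   0 ]
Row echelon form:
[ 1   -3    5   5 ]
[ 0  -19   28  34 ]
[ 0    0  -11   1 ]
[ 0    0    0   0 ]
Nonzero rows / pivot columns: 3

rank(A) = 3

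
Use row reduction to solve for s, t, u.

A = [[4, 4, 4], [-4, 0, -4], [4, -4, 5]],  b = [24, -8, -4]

Forward elimination on [A|b]:
R2 <- R2 - (-1)*R1:  [  0   4   0  16 ]
R3 <- R3 - (1)*R1:  [   0   -8    1  -28 ]
R3 <- R3 - (-2)*R2:  [ 0  0  1  4 ]
Row echelon form:
[ 4  4  4  |  24 ]
[ 0  4  0  |  16 ]
[ 0  0  1  |   4 ]
Back-substitution:
u = (4) / 1 = 4
t = (16) / 4 = 4
s = (24 - (4)*(4) - (4)*(4)) / 4 = -2

(-2, 4, 4)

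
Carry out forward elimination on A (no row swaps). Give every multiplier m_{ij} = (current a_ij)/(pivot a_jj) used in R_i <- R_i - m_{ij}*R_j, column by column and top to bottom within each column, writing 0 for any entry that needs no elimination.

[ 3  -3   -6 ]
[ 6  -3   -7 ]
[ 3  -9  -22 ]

Forward elimination:
R2 <- R2 - (2)*R1:  [ 0  3  5 ]
R3 <- R3 - (1)*R1:  [   0   -6  -16 ]
R3 <- R3 - (-2)*R2:  [  0   0  -6 ]
Multipliers (in order of application): m_{21} = 2, m_{31} = 1, m_{32} = -2

multipliers: 2, 1, -2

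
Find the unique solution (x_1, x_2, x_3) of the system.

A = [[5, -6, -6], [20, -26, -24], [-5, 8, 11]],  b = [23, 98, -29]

Forward elimination on [A|b]:
R2 <- R2 - (4)*R1:  [  0  -2   0   6 ]
R3 <- R3 - (-1)*R1:  [  0   2   5  -6 ]
R3 <- R3 - (-1)*R2:  [ 0  0  5  0 ]
Row echelon form:
[ 5  -6  -6  |  23 ]
[ 0  -2   0  |   6 ]
[ 0   0   5  |   0 ]
Back-substitution:
x_3 = (0) / 5 = 0
x_2 = (6) / -2 = -3
x_1 = (23 - (-6)*(-3) - (-6)*(0)) / 5 = 1

(1, -3, 0)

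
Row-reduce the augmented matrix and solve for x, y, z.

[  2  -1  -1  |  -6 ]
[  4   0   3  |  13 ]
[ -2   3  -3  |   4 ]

Forward elimination on [A|b]:
R2 <- R2 - (2)*R1:  [  0   2   5  25 ]
R3 <- R3 - (-1)*R1:  [  0   2  -4  -2 ]
R3 <- R3 - (1)*R2:  [   0    0   -9  -27 ]
Row echelon form:
[ 2  -1  -1  |   -6 ]
[ 0   2   5  |   25 ]
[ 0   0  -9  |  -27 ]
Back-substitution:
z = (-27) / -9 = 3
y = (25 - (5)*(3)) / 2 = 5
x = (-6 - (-1)*(5) - (-1)*(3)) / 2 = 1

(1, 5, 3)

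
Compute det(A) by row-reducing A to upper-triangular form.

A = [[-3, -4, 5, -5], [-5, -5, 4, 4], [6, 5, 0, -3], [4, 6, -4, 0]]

det(A) = 330

Forward elimination:
R2 <- R2 - (5/3)*R1:  [     0    5/3  -13/3   37/3 ]
R3 <- R3 - (-2)*R1:  [   0   -3   10  -13 ]
R4 <- R4 - (-4/3)*R1:  [     0    2/3    8/3  -20/3 ]
R3 <- R3 - (-9/5)*R2:  [    0     0  11/5  46/5 ]
R4 <- R4 - (2/5)*R2:  [     0      0   22/5  -58/5 ]
R4 <- R4 - (2)*R3:  [   0    0    0  -30 ]
Upper-triangular form:
[ -3   -4      5    -5 ]
[  0  5/3  -13/3  37/3 ]
[  0    0   11/5  46/5 ]
[  0    0      0   -30 ]
det(A) = (-1)^0 * (-3) * (5/3) * (11/5) * (-30) = 330  (0 row swaps -> sign +1)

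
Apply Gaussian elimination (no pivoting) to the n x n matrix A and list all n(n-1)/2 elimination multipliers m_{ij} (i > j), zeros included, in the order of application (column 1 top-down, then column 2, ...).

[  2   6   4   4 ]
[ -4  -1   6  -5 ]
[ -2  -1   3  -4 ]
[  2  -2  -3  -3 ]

Forward elimination:
R2 <- R2 - (-2)*R1:  [  0  11  14   3 ]
R3 <- R3 - (-1)*R1:  [ 0  5  7  0 ]
R4 <- R4 - (1)*R1:  [  0  -8  -7  -7 ]
R3 <- R3 - (5/11)*R2:  [      0       0    7/11  -15/11 ]
R4 <- R4 - (-8/11)*R2:  [      0       0   35/11  -53/11 ]
R4 <- R4 - (5)*R3:  [ 0  0  0  2 ]
Multipliers (in order of application): m_{21} = -2, m_{31} = -1, m_{41} = 1, m_{32} = 5/11, m_{42} = -8/11, m_{43} = 5

multipliers: -2, -1, 1, 5/11, -8/11, 5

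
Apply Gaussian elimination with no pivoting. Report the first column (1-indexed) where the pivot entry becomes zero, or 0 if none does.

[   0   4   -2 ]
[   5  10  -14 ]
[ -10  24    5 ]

Naive forward elimination:
Pivot entry (1,1) is zero but row 2 has 5 in column 1 -> naive elimination stops; a row interchange (e.g. R1 <-> R2) would be required here.

first zero-pivot column = 1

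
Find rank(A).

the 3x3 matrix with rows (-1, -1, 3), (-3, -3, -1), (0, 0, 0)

rank(A) = 2

Row reduction:
R2 <- R2 - (3)*R1:  [   0    0  -10 ]
Row echelon form:
[ -1  -1    3 ]
[  0   0  -10 ]
[  0   0    0 ]
Nonzero rows / pivot columns: 2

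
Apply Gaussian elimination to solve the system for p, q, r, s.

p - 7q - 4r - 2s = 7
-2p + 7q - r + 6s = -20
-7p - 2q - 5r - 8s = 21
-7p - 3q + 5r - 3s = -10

Forward elimination on [A|b]:
R2 <- R2 - (-2)*R1:  [  0  -7  -9   2  -6 ]
R3 <- R3 - (-7)*R1:  [   0  -51  -33  -22   70 ]
R4 <- R4 - (-7)*R1:  [   0  -52  -23  -17   39 ]
R3 <- R3 - (51/7)*R2:  [      0       0   228/7  -256/7   796/7 ]
R4 <- R4 - (52/7)*R2:  [      0       0   307/7  -223/7   585/7 ]
R4 <- R4 - (307/228)*R3:  [        0         0         0    991/57  -3964/57 ]
Row echelon form:
[ 1  -7     -4      -2  |         7 ]
[ 0  -7     -9       2  |        -6 ]
[ 0   0  228/7  -256/7  |     796/7 ]
[ 0   0      0  991/57  |  -3964/57 ]
Back-substitution:
s = (-3964/57) / (991/57) = -4
r = (796/7 - (-256/7)*(-4)) / (228/7) = -1
q = (-6 - (-9)*(-1) - (2)*(-4)) / -7 = 1
p = (7 - (-7)*(1) - (-4)*(-1) - (-2)*(-4)) / 1 = 2

(2, 1, -1, -4)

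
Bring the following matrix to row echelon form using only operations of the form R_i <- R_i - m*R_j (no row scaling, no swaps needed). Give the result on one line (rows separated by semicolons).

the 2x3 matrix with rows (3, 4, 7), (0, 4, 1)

REF = [3 4 7; 0 4 1]

Forward elimination:
Row echelon form:
[ 3  4  7 ]
[ 0  4  1 ]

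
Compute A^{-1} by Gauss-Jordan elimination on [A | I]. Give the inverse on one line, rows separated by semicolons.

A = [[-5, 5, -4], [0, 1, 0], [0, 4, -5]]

Gauss-Jordan on [A | I]:
R1 <- (1/-5)*R1:  [    1    -1   4/5  |  -1/5     0     0 ]
R1 <- R1 - (-1)*R2:  [    1     0   4/5  |  -1/5     1     0 ]
R3 <- R3 - (4)*R2:  [  0   0  -5  |   0  -4   1 ]
R3 <- (1/-5)*R3:  [    0     0     1  |     0   4/5  -1/5 ]
R1 <- R1 - (4/5)*R3:  [    1     0     0  |  -1/5  9/25  4/25 ]
Right block of [I | A^{-1}] is the inverse:
[ -1/5  9/25  4/25 ]
[    0     1     0 ]
[    0   4/5  -1/5 ]

inverse = [-1/5 9/25 4/25; 0 1 0; 0 4/5 -1/5]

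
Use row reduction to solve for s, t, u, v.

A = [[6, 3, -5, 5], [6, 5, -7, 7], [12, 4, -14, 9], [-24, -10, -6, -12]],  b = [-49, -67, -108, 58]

(-1, -1, 4, -4)

Forward elimination on [A|b]:
R2 <- R2 - (1)*R1:  [   0    2   -2    2  -18 ]
R3 <- R3 - (2)*R1:  [   0   -2   -4   -1  -10 ]
R4 <- R4 - (-4)*R1:  [    0     2   -26     8  -138 ]
R3 <- R3 - (-1)*R2:  [   0    0   -6    1  -28 ]
R4 <- R4 - (1)*R2:  [    0     0   -24     6  -120 ]
R4 <- R4 - (4)*R3:  [  0   0   0   2  -8 ]
Row echelon form:
[ 6  3  -5  5  |  -49 ]
[ 0  2  -2  2  |  -18 ]
[ 0  0  -6  1  |  -28 ]
[ 0  0   0  2  |   -8 ]
Back-substitution:
v = (-8) / 2 = -4
u = (-28 - (1)*(-4)) / -6 = 4
t = (-18 - (-2)*(4) - (2)*(-4)) / 2 = -1
s = (-49 - (3)*(-1) - (-5)*(4) - (5)*(-4)) / 6 = -1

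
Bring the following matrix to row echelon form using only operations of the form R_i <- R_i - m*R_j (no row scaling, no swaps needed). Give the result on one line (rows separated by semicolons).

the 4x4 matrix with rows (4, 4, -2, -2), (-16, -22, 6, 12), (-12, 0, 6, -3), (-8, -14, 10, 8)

Forward elimination:
R2 <- R2 - (-4)*R1:  [  0  -6  -2   4 ]
R3 <- R3 - (-3)*R1:  [  0  12   0  -9 ]
R4 <- R4 - (-2)*R1:  [  0  -6   6   4 ]
R3 <- R3 - (-2)*R2:  [  0   0  -4  -1 ]
R4 <- R4 - (1)*R2:  [ 0  0  8  0 ]
R4 <- R4 - (-2)*R3:  [  0   0   0  -2 ]
Row echelon form:
[ 4   4  -2  -2 ]
[ 0  -6  -2   4 ]
[ 0   0  -4  -1 ]
[ 0   0   0  -2 ]

REF = [4 4 -2 -2; 0 -6 -2 4; 0 0 -4 -1; 0 0 0 -2]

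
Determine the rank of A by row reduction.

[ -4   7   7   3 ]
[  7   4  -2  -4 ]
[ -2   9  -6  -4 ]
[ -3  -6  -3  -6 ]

rank(A) = 4

Row reduction:
R2 <- R2 - (-7/4)*R1:  [    0  65/4  41/4   5/4 ]
R3 <- R3 - (1/2)*R1:  [     0   11/2  -19/2  -11/2 ]
R4 <- R4 - (3/4)*R1:  [     0  -45/4  -33/4  -33/4 ]
R3 <- R3 - (22/65)*R2:  [       0        0  -843/65   -77/13 ]
R4 <- R4 - (-9/13)*R2:  [      0       0  -15/13  -96/13 ]
R4 <- R4 - (25/281)*R3:  [         0          0          0  -1927/281 ]
Row echelon form:
[ -4     7        7          3 ]
[  0  65/4     41/4        5/4 ]
[  0     0  -843/65     -77/13 ]
[  0     0        0  -1927/281 ]
Nonzero rows / pivot columns: 4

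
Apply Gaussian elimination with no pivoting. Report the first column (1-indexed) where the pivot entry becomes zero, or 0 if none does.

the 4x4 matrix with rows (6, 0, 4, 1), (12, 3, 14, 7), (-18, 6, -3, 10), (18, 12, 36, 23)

first zero-pivot column = 4

Naive forward elimination:
R2 <- R2 - (2)*R1:  [ 0  3  6  5 ]
R3 <- R3 - (-3)*R1:  [  0   6   9  13 ]
R4 <- R4 - (3)*R1:  [  0  12  24  20 ]
R3 <- R3 - (2)*R2:  [  0   0  -3   3 ]
R4 <- R4 - (4)*R2:  [ 0  0  0  0 ]
Matrix at this point:
[ 6  0   4  1 ]
[ 0  3   6  5 ]
[ 0  0  -3  3 ]
[ 0  0   0  0 ]
Pivot entry (4,4) in the last row is zero and there are no rows below to swap with -> zero pivot in column 4 (A is singular).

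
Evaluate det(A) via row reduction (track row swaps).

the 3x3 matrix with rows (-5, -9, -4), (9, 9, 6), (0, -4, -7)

Forward elimination:
R2 <- R2 - (-9/5)*R1:  [     0  -36/5   -6/5 ]
R3 <- R3 - (5/9)*R2:  [     0      0  -19/3 ]
Upper-triangular form:
[ -5     -9     -4 ]
[  0  -36/5   -6/5 ]
[  0      0  -19/3 ]
det(A) = (-1)^0 * (-5) * (-36/5) * (-19/3) = -228  (0 row swaps -> sign +1)

det(A) = -228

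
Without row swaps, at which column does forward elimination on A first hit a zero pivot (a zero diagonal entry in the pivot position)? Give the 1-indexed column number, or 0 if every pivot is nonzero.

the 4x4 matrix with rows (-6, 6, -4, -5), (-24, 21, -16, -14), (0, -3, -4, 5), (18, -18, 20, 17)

Naive forward elimination:
R2 <- R2 - (4)*R1:  [  0  -3   0   6 ]
R4 <- R4 - (-3)*R1:  [ 0  0  8  2 ]
R3 <- R3 - (1)*R2:  [  0   0  -4  -1 ]
R4 <- R4 - (-2)*R3:  [ 0  0  0  0 ]
Matrix at this point:
[ -6   6  -4  -5 ]
[  0  -3   0   6 ]
[  0   0  -4  -1 ]
[  0   0   0   0 ]
Pivot entry (4,4) in the last row is zero and there are no rows below to swap with -> zero pivot in column 4 (A is singular).

first zero-pivot column = 4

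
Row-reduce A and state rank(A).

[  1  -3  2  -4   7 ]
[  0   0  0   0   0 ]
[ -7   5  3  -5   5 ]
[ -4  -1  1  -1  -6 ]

Row reduction:
R3 <- R3 - (-7)*R1:  [   0  -16   17  -33   54 ]
R4 <- R4 - (-4)*R1:  [   0  -13    9  -17   22 ]
R2 <-> R3   (pivot in column 2 was zero)
[ 1   -3   2   -4   7 ]
[ 0  -16  17  -33  54 ]
[ 0    0   0    0   0 ]
[ 0  -13   9  -17  22 ]
R4 <- R4 - (13/16)*R2:  [      0       0  -77/16  157/16  -175/8 ]
R3 <-> R4   (pivot in column 3 was zero)
[ 1   -3       2      -4       7 ]
[ 0  -16      17     -33      54 ]
[ 0    0  -77/16  157/16  -175/8 ]
[ 0    0       0       0       0 ]
Row echelon form:
[ 1   -3       2      -4       7 ]
[ 0  -16      17     -33      54 ]
[ 0    0  -77/16  157/16  -175/8 ]
[ 0    0       0       0       0 ]
Nonzero rows / pivot columns: 3

rank(A) = 3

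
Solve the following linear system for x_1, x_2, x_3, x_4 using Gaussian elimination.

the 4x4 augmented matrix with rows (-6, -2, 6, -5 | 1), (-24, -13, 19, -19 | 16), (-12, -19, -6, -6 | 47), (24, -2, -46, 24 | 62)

(-2, 1, -4, -3)

Forward elimination on [A|b]:
R2 <- R2 - (4)*R1:  [  0  -5  -5   1  12 ]
R3 <- R3 - (2)*R1:  [   0  -15  -18    4   45 ]
R4 <- R4 - (-4)*R1:  [   0  -10  -22    4   66 ]
R3 <- R3 - (3)*R2:  [  0   0  -3   1   9 ]
R4 <- R4 - (2)*R2:  [   0    0  -12    2   42 ]
R4 <- R4 - (4)*R3:  [  0   0   0  -2   6 ]
Row echelon form:
[ -6  -2   6  -5  |   1 ]
[  0  -5  -5   1  |  12 ]
[  0   0  -3   1  |   9 ]
[  0   0   0  -2  |   6 ]
Back-substitution:
x_4 = (6) / -2 = -3
x_3 = (9 - (1)*(-3)) / -3 = -4
x_2 = (12 - (-5)*(-4) - (1)*(-3)) / -5 = 1
x_1 = (1 - (-2)*(1) - (6)*(-4) - (-5)*(-3)) / -6 = -2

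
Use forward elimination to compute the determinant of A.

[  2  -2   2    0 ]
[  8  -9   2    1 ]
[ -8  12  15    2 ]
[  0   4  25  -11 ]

Forward elimination:
R2 <- R2 - (4)*R1:  [  0  -1  -6   1 ]
R3 <- R3 - (-4)*R1:  [  0   4  23   2 ]
R3 <- R3 - (-4)*R2:  [  0   0  -1   6 ]
R4 <- R4 - (-4)*R2:  [  0   0   1  -7 ]
R4 <- R4 - (-1)*R3:  [  0   0   0  -1 ]
Upper-triangular form:
[ 2  -2   2   0 ]
[ 0  -1  -6   1 ]
[ 0   0  -1   6 ]
[ 0   0   0  -1 ]
det(A) = (-1)^0 * (2) * (-1) * (-1) * (-1) = -2  (0 row swaps -> sign +1)

det(A) = -2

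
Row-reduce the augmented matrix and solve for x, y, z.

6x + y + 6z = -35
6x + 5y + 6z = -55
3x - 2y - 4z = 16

(-2, -5, -3)

Forward elimination on [A|b]:
R2 <- R2 - (1)*R1:  [   0    4    0  -20 ]
R3 <- R3 - (1/2)*R1:  [    0  -5/2    -7  67/2 ]
R3 <- R3 - (-5/8)*R2:  [  0   0  -7  21 ]
Row echelon form:
[ 6  1   6  |  -35 ]
[ 0  4   0  |  -20 ]
[ 0  0  -7  |   21 ]
Back-substitution:
z = (21) / -7 = -3
y = (-20) / 4 = -5
x = (-35 - (1)*(-5) - (6)*(-3)) / 6 = -2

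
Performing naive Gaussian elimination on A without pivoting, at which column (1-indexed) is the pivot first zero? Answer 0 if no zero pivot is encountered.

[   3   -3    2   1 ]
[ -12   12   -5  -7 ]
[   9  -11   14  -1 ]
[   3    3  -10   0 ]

Naive forward elimination:
R2 <- R2 - (-4)*R1:  [  0   0   3  -3 ]
R3 <- R3 - (3)*R1:  [  0  -2   8  -4 ]
R4 <- R4 - (1)*R1:  [   0    6  -12   -1 ]
Matrix at this point:
[ 3  -3    2   1 ]
[ 0   0    3  -3 ]
[ 0  -2    8  -4 ]
[ 0   6  -12  -1 ]
Pivot entry (2,2) is zero but row 3 has -2 in column 2 -> naive elimination stops; a row interchange (e.g. R2 <-> R3) would be required here.

first zero-pivot column = 2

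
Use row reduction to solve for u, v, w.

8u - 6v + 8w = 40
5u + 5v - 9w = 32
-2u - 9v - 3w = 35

(5, -4, -3)

Forward elimination on [A|b]:
R2 <- R2 - (5/8)*R1:  [    0  35/4   -14     7 ]
R3 <- R3 - (-1/4)*R1:  [     0  -21/2     -1     45 ]
R3 <- R3 - (-6/5)*R2:  [     0      0  -89/5  267/5 ]
Row echelon form:
[ 8    -6      8  |     40 ]
[ 0  35/4    -14  |      7 ]
[ 0     0  -89/5  |  267/5 ]
Back-substitution:
w = (267/5) / (-89/5) = -3
v = (7 - (-14)*(-3)) / (35/4) = -4
u = (40 - (-6)*(-4) - (8)*(-3)) / 8 = 5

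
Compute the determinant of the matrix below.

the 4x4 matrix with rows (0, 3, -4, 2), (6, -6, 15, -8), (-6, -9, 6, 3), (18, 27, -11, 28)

det(A) = -36

Forward elimination:
R1 <-> R2   (pivot in column 1 was zero)
[  6  -6   15  -8 ]
[  0   3   -4   2 ]
[ -6  -9    6   3 ]
[ 18  27  -11  28 ]
R3 <- R3 - (-1)*R1:  [   0  -15   21   -5 ]
R4 <- R4 - (3)*R1:  [   0   45  -56   52 ]
R3 <- R3 - (-5)*R2:  [ 0  0  1  5 ]
R4 <- R4 - (15)*R2:  [  0   0   4  22 ]
R4 <- R4 - (4)*R3:  [ 0  0  0  2 ]
Upper-triangular form:
[ 6  -6  15  -8 ]
[ 0   3  -4   2 ]
[ 0   0   1   5 ]
[ 0   0   0   2 ]
det(A) = (-1)^1 * (6) * (3) * (1) * (2) = -36  (1 row swap -> sign -1)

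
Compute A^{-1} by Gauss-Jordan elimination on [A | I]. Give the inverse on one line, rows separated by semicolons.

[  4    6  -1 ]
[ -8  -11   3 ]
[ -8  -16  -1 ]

Gauss-Jordan on [A | I]:
R1 <- (1/4)*R1:  [    1   3/2  -1/4  |   1/4     0     0 ]
R2 <- R2 - (-8)*R1:  [ 0  1  1  |  2  1  0 ]
R3 <- R3 - (-8)*R1:  [  0  -4  -3  |   2   0   1 ]
R1 <- R1 - (3/2)*R2:  [     1      0   -7/4  |  -11/4   -3/2      0 ]
R3 <- R3 - (-4)*R2:  [  0   0   1  |  10   4   1 ]
R1 <- R1 - (-7/4)*R3:  [    1     0     0  |  59/4  11/2   7/4 ]
R2 <- R2 - (1)*R3:  [  0   1   0  |  -8  -3  -1 ]
Right block of [I | A^{-1}] is the inverse:
[ 59/4  11/2  7/4 ]
[   -8    -3   -1 ]
[   10     4    1 ]

inverse = [59/4 11/2 7/4; -8 -3 -1; 10 4 1]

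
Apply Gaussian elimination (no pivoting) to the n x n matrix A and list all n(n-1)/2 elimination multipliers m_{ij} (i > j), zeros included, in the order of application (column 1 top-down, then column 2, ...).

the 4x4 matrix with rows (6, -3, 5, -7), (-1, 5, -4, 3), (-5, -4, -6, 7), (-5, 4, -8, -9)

multipliers: -1/6, -5/6, -5/6, -13/9, 1/3, 75/173

Forward elimination:
R2 <- R2 - (-1/6)*R1:  [     0    9/2  -19/6   11/6 ]
R3 <- R3 - (-5/6)*R1:  [     0  -13/2  -11/6    7/6 ]
R4 <- R4 - (-5/6)*R1:  [     0    3/2  -23/6  -89/6 ]
R3 <- R3 - (-13/9)*R2:  [       0        0  -173/27   103/27 ]
R4 <- R4 - (1/3)*R2:  [      0       0   -25/9  -139/9 ]
R4 <- R4 - (75/173)*R3:  [         0          0          0  -2958/173 ]
Multipliers (in order of application): m_{21} = -1/6, m_{31} = -5/6, m_{41} = -5/6, m_{32} = -13/9, m_{42} = 1/3, m_{43} = 75/173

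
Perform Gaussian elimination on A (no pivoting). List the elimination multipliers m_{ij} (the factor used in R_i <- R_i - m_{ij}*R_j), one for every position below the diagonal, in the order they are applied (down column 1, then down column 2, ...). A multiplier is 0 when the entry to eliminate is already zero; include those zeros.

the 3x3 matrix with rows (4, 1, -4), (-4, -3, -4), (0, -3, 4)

multipliers: -1, 0, 3/2

Forward elimination:
R2 <- R2 - (-1)*R1:  [  0  -2  -8 ]
R3: entry in column 1 is already 0 -> m_{31} = 0 (no row operation needed)
R3 <- R3 - (3/2)*R2:  [  0   0  16 ]
Multipliers (in order of application): m_{21} = -1, m_{31} = 0, m_{32} = 3/2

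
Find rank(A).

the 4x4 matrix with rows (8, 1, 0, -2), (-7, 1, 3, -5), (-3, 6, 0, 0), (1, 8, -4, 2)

rank(A) = 4

Row reduction:
R2 <- R2 - (-7/8)*R1:  [     0   15/8      3  -27/4 ]
R3 <- R3 - (-3/8)*R1:  [    0  51/8     0  -3/4 ]
R4 <- R4 - (1/8)*R1:  [    0  63/8    -4   9/4 ]
R3 <- R3 - (17/5)*R2:  [     0      0  -51/5  111/5 ]
R4 <- R4 - (21/5)*R2:  [     0      0  -83/5  153/5 ]
R4 <- R4 - (83/51)*R3:  [      0       0       0  -94/17 ]
Row echelon form:
[ 8     1      0      -2 ]
[ 0  15/8      3   -27/4 ]
[ 0     0  -51/5   111/5 ]
[ 0     0      0  -94/17 ]
Nonzero rows / pivot columns: 4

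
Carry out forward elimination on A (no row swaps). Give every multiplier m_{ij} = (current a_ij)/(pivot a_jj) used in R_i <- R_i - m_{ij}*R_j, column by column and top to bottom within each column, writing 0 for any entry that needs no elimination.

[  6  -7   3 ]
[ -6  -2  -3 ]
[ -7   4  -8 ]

Forward elimination:
R2 <- R2 - (-1)*R1:  [  0  -9   0 ]
R3 <- R3 - (-7/6)*R1:  [     0  -25/6   -9/2 ]
R3 <- R3 - (25/54)*R2:  [    0     0  -9/2 ]
Multipliers (in order of application): m_{21} = -1, m_{31} = -7/6, m_{32} = 25/54

multipliers: -1, -7/6, 25/54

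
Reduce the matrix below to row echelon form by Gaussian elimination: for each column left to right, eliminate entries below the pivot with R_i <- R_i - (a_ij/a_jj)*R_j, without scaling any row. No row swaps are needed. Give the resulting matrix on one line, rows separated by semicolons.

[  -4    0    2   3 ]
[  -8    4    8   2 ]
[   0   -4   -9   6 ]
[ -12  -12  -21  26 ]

REF = [-4 0 2 3; 0 4 4 -4; 0 0 -5 2; 0 0 0 -1]

Forward elimination:
R2 <- R2 - (2)*R1:  [  0   4   4  -4 ]
R4 <- R4 - (3)*R1:  [   0  -12  -27   17 ]
R3 <- R3 - (-1)*R2:  [  0   0  -5   2 ]
R4 <- R4 - (-3)*R2:  [   0    0  -15    5 ]
R4 <- R4 - (3)*R3:  [  0   0   0  -1 ]
Row echelon form:
[ -4  0   2   3 ]
[  0  4   4  -4 ]
[  0  0  -5   2 ]
[  0  0   0  -1 ]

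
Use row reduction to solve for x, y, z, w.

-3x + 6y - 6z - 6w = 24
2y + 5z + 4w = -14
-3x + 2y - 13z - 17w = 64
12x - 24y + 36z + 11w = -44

(2, 1, 0, -4)

Forward elimination on [A|b]:
R3 <- R3 - (1)*R1:  [   0   -4   -7  -11   40 ]
R4 <- R4 - (-4)*R1:  [   0    0   12  -13   52 ]
R3 <- R3 - (-2)*R2:  [  0   0   3  -3  12 ]
R4 <- R4 - (4)*R3:  [  0   0   0  -1   4 ]
Row echelon form:
[ -3  6  -6  -6  |   24 ]
[  0  2   5   4  |  -14 ]
[  0  0   3  -3  |   12 ]
[  0  0   0  -1  |    4 ]
Back-substitution:
w = (4) / -1 = -4
z = (12 - (-3)*(-4)) / 3 = 0
y = (-14 - (5)*(0) - (4)*(-4)) / 2 = 1
x = (24 - (6)*(1) - (-6)*(0) - (-6)*(-4)) / -3 = 2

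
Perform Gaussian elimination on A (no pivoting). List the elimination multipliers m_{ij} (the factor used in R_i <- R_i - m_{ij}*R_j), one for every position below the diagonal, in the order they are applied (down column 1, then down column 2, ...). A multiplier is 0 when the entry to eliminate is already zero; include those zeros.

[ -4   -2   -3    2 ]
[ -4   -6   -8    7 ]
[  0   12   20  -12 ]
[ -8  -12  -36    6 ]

multipliers: 1, 0, 2, -3, 2, -4

Forward elimination:
R2 <- R2 - (1)*R1:  [  0  -4  -5   5 ]
R3: entry in column 1 is already 0 -> m_{31} = 0 (no row operation needed)
R4 <- R4 - (2)*R1:  [   0   -8  -30    2 ]
R3 <- R3 - (-3)*R2:  [ 0  0  5  3 ]
R4 <- R4 - (2)*R2:  [   0    0  -20   -8 ]
R4 <- R4 - (-4)*R3:  [ 0  0  0  4 ]
Multipliers (in order of application): m_{21} = 1, m_{31} = 0, m_{41} = 2, m_{32} = -3, m_{42} = 2, m_{43} = -4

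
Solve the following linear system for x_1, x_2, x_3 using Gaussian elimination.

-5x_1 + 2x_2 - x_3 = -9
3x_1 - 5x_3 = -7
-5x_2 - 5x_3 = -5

(1, -1, 2)

Forward elimination on [A|b]:
R2 <- R2 - (-3/5)*R1:  [     0    6/5  -28/5  -62/5 ]
R3 <- R3 - (-25/6)*R2:  [      0       0   -85/3  -170/3 ]
Row echelon form:
[ -5    2     -1  |      -9 ]
[  0  6/5  -28/5  |   -62/5 ]
[  0    0  -85/3  |  -170/3 ]
Back-substitution:
x_3 = (-170/3) / (-85/3) = 2
x_2 = (-62/5 - (-28/5)*(2)) / (6/5) = -1
x_1 = (-9 - (2)*(-1) - (-1)*(2)) / -5 = 1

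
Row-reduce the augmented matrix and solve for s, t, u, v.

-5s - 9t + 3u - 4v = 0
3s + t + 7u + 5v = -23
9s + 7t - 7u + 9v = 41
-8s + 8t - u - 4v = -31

(0, -3, -5, 3)

Forward elimination on [A|b]:
R2 <- R2 - (-3/5)*R1:  [     0  -22/5   44/5   13/5    -23 ]
R3 <- R3 - (-9/5)*R1:  [     0  -46/5   -8/5    9/5     41 ]
R4 <- R4 - (8/5)*R1:  [     0  112/5  -29/5   12/5    -31 ]
R3 <- R3 - (23/11)*R2:  [      0       0     -20  -40/11  980/11 ]
R4 <- R4 - (-56/11)*R2:  [        0         0        39    172/11  -1629/11 ]
R4 <- R4 - (-39/20)*R3:  [      0       0       0   94/11  282/11 ]
Row echelon form:
[ -5     -9     3      -4  |       0 ]
[  0  -22/5  44/5    13/5  |     -23 ]
[  0      0   -20  -40/11  |  980/11 ]
[  0      0     0   94/11  |  282/11 ]
Back-substitution:
v = (282/11) / (94/11) = 3
u = (980/11 - (-40/11)*(3)) / -20 = -5
t = (-23 - (44/5)*(-5) - (13/5)*(3)) / (-22/5) = -3
s = (0 - (-9)*(-3) - (3)*(-5) - (-4)*(3)) / -5 = 0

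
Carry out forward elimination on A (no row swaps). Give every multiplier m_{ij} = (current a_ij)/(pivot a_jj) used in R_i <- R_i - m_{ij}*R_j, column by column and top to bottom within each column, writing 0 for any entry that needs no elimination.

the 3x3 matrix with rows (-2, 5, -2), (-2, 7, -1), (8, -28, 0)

multipliers: 1, -4, -4

Forward elimination:
R2 <- R2 - (1)*R1:  [ 0  2  1 ]
R3 <- R3 - (-4)*R1:  [  0  -8  -8 ]
R3 <- R3 - (-4)*R2:  [  0   0  -4 ]
Multipliers (in order of application): m_{21} = 1, m_{31} = -4, m_{32} = -4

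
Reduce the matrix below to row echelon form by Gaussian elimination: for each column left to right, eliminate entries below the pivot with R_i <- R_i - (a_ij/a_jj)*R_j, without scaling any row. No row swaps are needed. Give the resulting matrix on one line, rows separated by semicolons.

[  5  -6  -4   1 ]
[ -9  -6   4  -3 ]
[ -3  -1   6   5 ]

Forward elimination:
R2 <- R2 - (-9/5)*R1:  [     0  -84/5  -16/5   -6/5 ]
R3 <- R3 - (-3/5)*R1:  [     0  -23/5   18/5   28/5 ]
R3 <- R3 - (23/84)*R2:  [     0      0  94/21  83/14 ]
Row echelon form:
[ 5     -6     -4      1 ]
[ 0  -84/5  -16/5   -6/5 ]
[ 0      0  94/21  83/14 ]

REF = [5 -6 -4 1; 0 -84/5 -16/5 -6/5; 0 0 94/21 83/14]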